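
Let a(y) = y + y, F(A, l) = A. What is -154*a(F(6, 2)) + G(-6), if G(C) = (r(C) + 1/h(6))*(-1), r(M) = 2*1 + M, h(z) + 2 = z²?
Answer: -62697/34 ≈ -1844.0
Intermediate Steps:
h(z) = -2 + z²
a(y) = 2*y
r(M) = 2 + M
G(C) = -69/34 - C (G(C) = ((2 + C) + 1/(-2 + 6²))*(-1) = ((2 + C) + 1/(-2 + 36))*(-1) = ((2 + C) + 1/34)*(-1) = (69/34 + C)*(-1) = -69/34 - C)
-154*a(F(6, 2)) + G(-6) = -308*6 + (-69/34 - 1*(-6)) = -154*12 + (-69/34 + 6) = -1848 + 135/34 = -62697/34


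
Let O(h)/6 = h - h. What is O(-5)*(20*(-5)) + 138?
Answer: 138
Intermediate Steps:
O(h) = 0 (O(h) = 6*(h - h) = 6*0 = 0)
O(-5)*(20*(-5)) + 138 = 0*(20*(-5)) + 138 = 0*(-100) + 138 = 0 + 138 = 138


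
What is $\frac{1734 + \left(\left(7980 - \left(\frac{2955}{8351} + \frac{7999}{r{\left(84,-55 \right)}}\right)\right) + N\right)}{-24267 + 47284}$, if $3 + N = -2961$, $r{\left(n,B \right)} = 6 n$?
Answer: $\frac{4048830433}{13839477624} \approx 0.29256$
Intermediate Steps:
$N = -2964$ ($N = -3 - 2961 = -2964$)
$\frac{1734 + \left(\left(7980 - \left(\frac{2955}{8351} + \frac{7999}{r{\left(84,-55 \right)}}\right)\right) + N\right)}{-24267 + 47284} = \frac{1734 + \left(\left(7980 - \left(\frac{2955}{8351} + \frac{7999}{504}\right)\right) - 2964\right)}{-24267 + 47284} = \frac{1734 + \left(\left(7980 - \left(\frac{2955}{8351} + \frac{7999}{504}\right)\right) - 2964\right)}{23017} = \left(1734 + \left(\left(7980 - \frac{9755567}{601272}\right) - 2964\right)\right) \frac{1}{23017} = \left(1734 + \left(\frac{4788394993}{601272} - 2964\right)\right) \frac{1}{23017} = \left(1734 + \frac{3006224785}{601272}\right) \frac{1}{23017} = \frac{4048830433}{601272} \cdot \frac{1}{23017} = \frac{4048830433}{13839477624}$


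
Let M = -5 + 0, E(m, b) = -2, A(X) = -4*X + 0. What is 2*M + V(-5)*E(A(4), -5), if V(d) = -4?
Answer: -2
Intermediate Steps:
A(X) = -4*X
M = -5
2*M + V(-5)*E(A(4), -5) = 2*(-5) - 4*(-2) = -10 + 8 = -2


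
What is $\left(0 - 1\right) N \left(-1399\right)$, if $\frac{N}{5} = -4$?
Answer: $-27980$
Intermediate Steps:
$N = -20$ ($N = 5 \left(-4\right) = -20$)
$\left(0 - 1\right) N \left(-1399\right) = \left(0 - 1\right) \left(-20\right) \left(-1399\right) = \left(-1\right) \left(-20\right) \left(-1399\right) = 20 \left(-1399\right) = -27980$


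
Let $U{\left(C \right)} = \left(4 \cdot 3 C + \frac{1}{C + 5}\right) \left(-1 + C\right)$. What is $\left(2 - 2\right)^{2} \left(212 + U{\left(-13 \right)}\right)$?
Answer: $0$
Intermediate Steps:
$U{\left(C \right)} = \left(-1 + C\right) \left(\frac{1}{5 + C} + 12 C\right)$ ($U{\left(C \right)} = \left(12 C + \frac{1}{5 + C}\right) \left(-1 + C\right) = \left(\frac{1}{5 + C} + 12 C\right) \left(-1 + C\right) = \left(-1 + C\right) \left(\frac{1}{5 + C} + 12 C\right)$)
$\left(2 - 2\right)^{2} \left(212 + U{\left(-13 \right)}\right) = \left(2 - 2\right)^{2} \left(212 + \frac{-1 - -767 + 12 \left(-13\right)^{3} + 48 \left(-13\right)^{2}}{5 - 13}\right) = 0^{2} \left(212 + \frac{-1 + 767 + 12 \left(-2197\right) + 48 \cdot 169}{-8}\right) = 0 \left(212 - \frac{-1 + 767 - 26364 + 8112}{8}\right) = 0 \left(212 - - \frac{8743}{4}\right) = 0 \left(212 + \frac{8743}{4}\right) = 0 \cdot \frac{9591}{4} = 0$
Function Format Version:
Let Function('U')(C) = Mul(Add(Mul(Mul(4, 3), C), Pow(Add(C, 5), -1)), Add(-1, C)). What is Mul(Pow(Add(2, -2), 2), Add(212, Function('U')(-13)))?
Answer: 0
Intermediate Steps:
Function('U')(C) = Mul(Add(-1, C), Add(Pow(Add(5, C), -1), Mul(12, C))) (Function('U')(C) = Mul(Add(Mul(12, C), Pow(Add(5, C), -1)), Add(-1, C)) = Mul(Add(Pow(Add(5, C), -1), Mul(12, C)), Add(-1, C)) = Mul(Add(-1, C), Add(Pow(Add(5, C), -1), Mul(12, C))))
Mul(Pow(Add(2, -2), 2), Add(212, Function('U')(-13))) = Mul(Pow(Add(2, -2), 2), Add(212, Mul(Pow(Add(5, -13), -1), Add(-1, Mul(-59, -13), Mul(12, Pow(-13, 3)), Mul(48, Pow(-13, 2)))))) = Mul(Pow(0, 2), Add(212, Mul(Pow(-8, -1), Add(-1, 767, Mul(12, -2197), Mul(48, 169))))) = Mul(0, Add(212, Mul(Rational(-1, 8), Add(-1, 767, -26364, 8112)))) = Mul(0, Add(212, Mul(Rational(-1, 8), -17486))) = Mul(0, Add(212, Rational(8743, 4))) = Mul(0, Rational(9591, 4)) = 0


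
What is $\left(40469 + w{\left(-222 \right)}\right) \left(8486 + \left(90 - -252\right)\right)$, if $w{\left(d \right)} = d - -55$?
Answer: $355786056$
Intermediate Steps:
$w{\left(d \right)} = 55 + d$ ($w{\left(d \right)} = d + 55 = 55 + d$)
$\left(40469 + w{\left(-222 \right)}\right) \left(8486 + \left(90 - -252\right)\right) = \left(40469 + \left(55 - 222\right)\right) \left(8486 + \left(90 - -252\right)\right) = \left(40469 - 167\right) \left(8486 + \left(90 + 252\right)\right) = 40302 \left(8486 + 342\right) = 40302 \cdot 8828 = 355786056$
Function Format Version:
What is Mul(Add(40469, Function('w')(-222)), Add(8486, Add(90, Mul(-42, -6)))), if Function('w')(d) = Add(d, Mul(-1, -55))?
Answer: 355786056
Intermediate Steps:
Function('w')(d) = Add(55, d) (Function('w')(d) = Add(d, 55) = Add(55, d))
Mul(Add(40469, Function('w')(-222)), Add(8486, Add(90, Mul(-42, -6)))) = Mul(Add(40469, Add(55, -222)), Add(8486, Add(90, Mul(-42, -6)))) = Mul(Add(40469, -167), Add(8486, Add(90, 252))) = Mul(40302, Add(8486, 342)) = Mul(40302, 8828) = 355786056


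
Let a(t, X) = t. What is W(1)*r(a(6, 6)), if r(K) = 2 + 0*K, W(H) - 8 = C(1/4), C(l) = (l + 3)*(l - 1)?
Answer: 89/8 ≈ 11.125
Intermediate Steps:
C(l) = (-1 + l)*(3 + l) (C(l) = (3 + l)*(-1 + l) = (-1 + l)*(3 + l))
W(H) = 89/16 (W(H) = 8 + (-3 + (1/4)² + 2*(1/4)) = 8 + (-3 + (1*(¼))² + 2*(1*(¼))) = 8 + (-3 + (¼)² + 2*(¼)) = 8 + (-3 + 1/16 + ½) = 8 - 39/16 = 89/16)
r(K) = 2 (r(K) = 2 + 0 = 2)
W(1)*r(a(6, 6)) = (89/16)*2 = 89/8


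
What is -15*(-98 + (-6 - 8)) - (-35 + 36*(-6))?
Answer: 1931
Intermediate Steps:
-15*(-98 + (-6 - 8)) - (-35 + 36*(-6)) = -15*(-98 - 14) - (-35 - 216) = -15*(-112) - 1*(-251) = 1680 + 251 = 1931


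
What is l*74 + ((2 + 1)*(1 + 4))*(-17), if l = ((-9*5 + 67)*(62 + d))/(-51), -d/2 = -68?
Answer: -111783/17 ≈ -6575.5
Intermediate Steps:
d = 136 (d = -2*(-68) = 136)
l = -1452/17 (l = ((-9*5 + 67)*(62 + 136))/(-51) = ((-45 + 67)*198)*(-1/51) = (22*198)*(-1/51) = 4356*(-1/51) = -1452/17 ≈ -85.412)
l*74 + ((2 + 1)*(1 + 4))*(-17) = -1452/17*74 + ((2 + 1)*(1 + 4))*(-17) = -107448/17 + (3*5)*(-17) = -107448/17 + 15*(-17) = -107448/17 - 255 = -111783/17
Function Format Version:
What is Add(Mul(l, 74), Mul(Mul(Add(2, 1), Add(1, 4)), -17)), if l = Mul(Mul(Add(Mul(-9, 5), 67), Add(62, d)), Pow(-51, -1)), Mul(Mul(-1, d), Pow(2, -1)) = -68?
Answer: Rational(-111783, 17) ≈ -6575.5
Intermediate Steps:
d = 136 (d = Mul(-2, -68) = 136)
l = Rational(-1452, 17) (l = Mul(Mul(Add(Mul(-9, 5), 67), Add(62, 136)), Pow(-51, -1)) = Mul(Mul(Add(-45, 67), 198), Rational(-1, 51)) = Mul(Mul(22, 198), Rational(-1, 51)) = Mul(4356, Rational(-1, 51)) = Rational(-1452, 17) ≈ -85.412)
Add(Mul(l, 74), Mul(Mul(Add(2, 1), Add(1, 4)), -17)) = Add(Mul(Rational(-1452, 17), 74), Mul(Mul(Add(2, 1), Add(1, 4)), -17)) = Add(Rational(-107448, 17), Mul(Mul(3, 5), -17)) = Add(Rational(-107448, 17), Mul(15, -17)) = Add(Rational(-107448, 17), -255) = Rational(-111783, 17)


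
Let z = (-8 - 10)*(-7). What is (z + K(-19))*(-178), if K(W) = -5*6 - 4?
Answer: -16376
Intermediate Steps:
K(W) = -34 (K(W) = -30 - 4 = -34)
z = 126 (z = -18*(-7) = 126)
(z + K(-19))*(-178) = (126 - 34)*(-178) = 92*(-178) = -16376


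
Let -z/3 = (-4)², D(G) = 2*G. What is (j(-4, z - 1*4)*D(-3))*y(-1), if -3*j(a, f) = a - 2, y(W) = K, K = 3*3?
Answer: -108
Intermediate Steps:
K = 9
z = -48 (z = -3*(-4)² = -3*16 = -48)
y(W) = 9
j(a, f) = ⅔ - a/3 (j(a, f) = -(a - 2)/3 = -(-2 + a)/3 = ⅔ - a/3)
(j(-4, z - 1*4)*D(-3))*y(-1) = ((⅔ - ⅓*(-4))*(2*(-3)))*9 = ((⅔ + 4/3)*(-6))*9 = (2*(-6))*9 = -12*9 = -108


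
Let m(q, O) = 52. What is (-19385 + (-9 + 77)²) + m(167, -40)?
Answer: -14709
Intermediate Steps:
(-19385 + (-9 + 77)²) + m(167, -40) = (-19385 + (-9 + 77)²) + 52 = (-19385 + 68²) + 52 = (-19385 + 4624) + 52 = -14761 + 52 = -14709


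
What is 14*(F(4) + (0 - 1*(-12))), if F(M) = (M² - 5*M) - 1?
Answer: 98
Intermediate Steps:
F(M) = -1 + M² - 5*M
14*(F(4) + (0 - 1*(-12))) = 14*((-1 + 4² - 5*4) + (0 - 1*(-12))) = 14*((-1 + 16 - 20) + (0 + 12)) = 14*(-5 + 12) = 14*7 = 98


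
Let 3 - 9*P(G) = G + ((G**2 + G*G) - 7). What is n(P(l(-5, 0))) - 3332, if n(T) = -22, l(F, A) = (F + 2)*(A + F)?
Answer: -3354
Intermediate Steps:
l(F, A) = (2 + F)*(A + F)
P(G) = 10/9 - 2*G**2/9 - G/9 (P(G) = 1/3 - (G + ((G**2 + G*G) - 7))/9 = 1/3 - (G + ((G**2 + G**2) - 7))/9 = 1/3 - (G + (2*G**2 - 7))/9 = 1/3 - (G + (-7 + 2*G**2))/9 = 1/3 - (-7 + G + 2*G**2)/9 = 1/3 + (7/9 - 2*G**2/9 - G/9) = 10/9 - 2*G**2/9 - G/9)
n(P(l(-5, 0))) - 3332 = -22 - 3332 = -3354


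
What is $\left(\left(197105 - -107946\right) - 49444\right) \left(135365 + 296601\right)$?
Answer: $110413533362$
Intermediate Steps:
$\left(\left(197105 - -107946\right) - 49444\right) \left(135365 + 296601\right) = \left(\left(197105 + 107946\right) - 49444\right) 431966 = \left(305051 - 49444\right) 431966 = 255607 \cdot 431966 = 110413533362$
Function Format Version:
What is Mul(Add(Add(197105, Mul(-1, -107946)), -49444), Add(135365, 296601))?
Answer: 110413533362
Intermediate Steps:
Mul(Add(Add(197105, Mul(-1, -107946)), -49444), Add(135365, 296601)) = Mul(Add(Add(197105, 107946), -49444), 431966) = Mul(Add(305051, -49444), 431966) = Mul(255607, 431966) = 110413533362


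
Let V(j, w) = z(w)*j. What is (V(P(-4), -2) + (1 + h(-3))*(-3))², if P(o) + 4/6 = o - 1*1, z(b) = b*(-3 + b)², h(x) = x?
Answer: 753424/9 ≈ 83714.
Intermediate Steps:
P(o) = -5/3 + o (P(o) = -⅔ + (o - 1*1) = -⅔ + (o - 1) = -⅔ + (-1 + o) = -5/3 + o)
V(j, w) = j*w*(-3 + w)² (V(j, w) = (w*(-3 + w)²)*j = j*w*(-3 + w)²)
(V(P(-4), -2) + (1 + h(-3))*(-3))² = ((-5/3 - 4)*(-2)*(-3 - 2)² + (1 - 3)*(-3))² = (-17/3*(-2)*(-5)² - 2*(-3))² = (-17/3*(-2)*25 + 6)² = (850/3 + 6)² = (868/3)² = 753424/9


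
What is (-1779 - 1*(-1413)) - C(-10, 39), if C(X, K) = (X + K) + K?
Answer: -434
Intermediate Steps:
C(X, K) = X + 2*K (C(X, K) = (K + X) + K = X + 2*K)
(-1779 - 1*(-1413)) - C(-10, 39) = (-1779 - 1*(-1413)) - (-10 + 2*39) = (-1779 + 1413) - (-10 + 78) = -366 - 1*68 = -366 - 68 = -434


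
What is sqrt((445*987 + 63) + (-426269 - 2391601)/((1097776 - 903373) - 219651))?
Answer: sqrt(486274236347)/1052 ≈ 662.86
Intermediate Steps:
sqrt((445*987 + 63) + (-426269 - 2391601)/((1097776 - 903373) - 219651)) = sqrt((439215 + 63) - 2817870/(194403 - 219651)) = sqrt(439278 - 2817870/(-25248)) = sqrt(439278 - 2817870*(-1/25248)) = sqrt(439278 + 469645/4208) = sqrt(1848951469/4208) = sqrt(486274236347)/1052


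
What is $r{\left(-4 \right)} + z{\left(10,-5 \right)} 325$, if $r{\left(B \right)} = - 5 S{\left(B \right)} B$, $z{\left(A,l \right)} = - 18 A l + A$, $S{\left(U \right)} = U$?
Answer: $295670$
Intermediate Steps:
$z{\left(A,l \right)} = A - 18 A l$ ($z{\left(A,l \right)} = - 18 A l + A = A - 18 A l$)
$r{\left(B \right)} = - 5 B^{2}$ ($r{\left(B \right)} = - 5 B B = - 5 B^{2}$)
$r{\left(-4 \right)} + z{\left(10,-5 \right)} 325 = - 5 \left(-4\right)^{2} + 10 \left(1 - -90\right) 325 = \left(-5\right) 16 + 10 \left(1 + 90\right) 325 = -80 + 10 \cdot 91 \cdot 325 = -80 + 910 \cdot 325 = -80 + 295750 = 295670$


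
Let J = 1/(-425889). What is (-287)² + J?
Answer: 35080051040/425889 ≈ 82369.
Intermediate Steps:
J = -1/425889 ≈ -2.3480e-6
(-287)² + J = (-287)² - 1/425889 = 82369 - 1/425889 = 35080051040/425889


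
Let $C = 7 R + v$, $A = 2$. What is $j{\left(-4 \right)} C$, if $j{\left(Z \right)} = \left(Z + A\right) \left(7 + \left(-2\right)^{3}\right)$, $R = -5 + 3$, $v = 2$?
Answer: $-24$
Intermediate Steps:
$R = -2$
$j{\left(Z \right)} = -2 - Z$ ($j{\left(Z \right)} = \left(Z + 2\right) \left(7 + \left(-2\right)^{3}\right) = \left(2 + Z\right) \left(7 - 8\right) = \left(2 + Z\right) \left(-1\right) = -2 - Z$)
$C = -12$ ($C = 7 \left(-2\right) + 2 = -14 + 2 = -12$)
$j{\left(-4 \right)} C = \left(-2 - -4\right) \left(-12\right) = \left(-2 + 4\right) \left(-12\right) = 2 \left(-12\right) = -24$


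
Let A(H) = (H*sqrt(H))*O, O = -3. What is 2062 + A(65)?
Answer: 2062 - 195*sqrt(65) ≈ 489.86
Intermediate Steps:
A(H) = -3*H**(3/2) (A(H) = (H*sqrt(H))*(-3) = H**(3/2)*(-3) = -3*H**(3/2))
2062 + A(65) = 2062 - 195*sqrt(65)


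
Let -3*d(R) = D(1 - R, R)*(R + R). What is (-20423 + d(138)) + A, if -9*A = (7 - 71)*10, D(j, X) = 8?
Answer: -189791/9 ≈ -21088.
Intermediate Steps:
d(R) = -16*R/3 (d(R) = -8*(R + R)/3 = -8*2*R/3 = -16*R/3)
A = 640/9 (A = -(7 - 71)*10/9 = -(-64)*10/9 = -⅑*(-640) = 640/9 ≈ 71.111)
(-20423 + d(138)) + A = (-20423 - 16/3*138) + 640/9 = (-20423 - 736) + 640/9 = -21159 + 640/9 = -189791/9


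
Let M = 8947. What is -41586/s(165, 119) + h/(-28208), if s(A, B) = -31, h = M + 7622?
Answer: 1172544249/874448 ≈ 1340.9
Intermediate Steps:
h = 16569 (h = 8947 + 7622 = 16569)
-41586/s(165, 119) + h/(-28208) = -41586/(-31) + 16569/(-28208) = -41586*(-1/31) + 16569*(-1/28208) = 41586/31 - 16569/28208 = 1172544249/874448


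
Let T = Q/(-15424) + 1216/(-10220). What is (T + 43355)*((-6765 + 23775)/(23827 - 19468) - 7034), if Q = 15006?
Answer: -2181489683953124721/7157536120 ≈ -3.0478e+8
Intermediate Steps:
T = -21514613/19704160 (T = 15006/(-15424) + 1216/(-10220) = 15006*(-1/15424) + 1216*(-1/10220) = -7503/7712 - 304/2555 = -21514613/19704160 ≈ -1.0919)
(T + 43355)*((-6765 + 23775)/(23827 - 19468) - 7034) = (-21514613/19704160 + 43355)*((-6765 + 23775)/(23827 - 19468) - 7034) = 854252342187*(17010/4359 - 7034)/19704160 = 854252342187*(17010*(1/4359) - 7034)/19704160 = 854252342187*(5670/1453 - 7034)/19704160 = (854252342187/19704160)*(-10214732/1453) = -2181489683953124721/7157536120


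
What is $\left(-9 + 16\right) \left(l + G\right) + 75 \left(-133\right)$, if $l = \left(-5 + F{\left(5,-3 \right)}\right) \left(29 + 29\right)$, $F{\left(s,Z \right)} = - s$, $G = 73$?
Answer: $-13524$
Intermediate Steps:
$l = -580$ ($l = \left(-5 - 5\right) \left(29 + 29\right) = \left(-5 - 5\right) 58 = \left(-10\right) 58 = -580$)
$\left(-9 + 16\right) \left(l + G\right) + 75 \left(-133\right) = \left(-9 + 16\right) \left(-580 + 73\right) + 75 \left(-133\right) = 7 \left(-507\right) - 9975 = -3549 - 9975 = -13524$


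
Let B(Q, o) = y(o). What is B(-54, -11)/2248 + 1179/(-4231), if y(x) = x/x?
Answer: -2646161/9511288 ≈ -0.27821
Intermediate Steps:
y(x) = 1
B(Q, o) = 1
B(-54, -11)/2248 + 1179/(-4231) = 1/2248 + 1179/(-4231) = 1*(1/2248) + 1179*(-1/4231) = 1/2248 - 1179/4231 = -2646161/9511288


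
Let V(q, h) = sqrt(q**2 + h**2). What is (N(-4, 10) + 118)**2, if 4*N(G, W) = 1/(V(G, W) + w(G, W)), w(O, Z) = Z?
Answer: 7110235/512 + 3771*sqrt(29)/512 ≈ 13927.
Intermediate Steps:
V(q, h) = sqrt(h**2 + q**2)
N(G, W) = 1/(4*(W + sqrt(G**2 + W**2))) (N(G, W) = 1/(4*(sqrt(W**2 + G**2) + W)) = 1/(4*(sqrt(G**2 + W**2) + W)) = 1/(4*(W + sqrt(G**2 + W**2))))
(N(-4, 10) + 118)**2 = (1/(4*(10 + sqrt((-4)**2 + 10**2))) + 118)**2 = (1/(4*(10 + sqrt(16 + 100))) + 118)**2 = (1/(4*(10 + sqrt(116))) + 118)**2 = (1/(4*(10 + 2*sqrt(29))) + 118)**2 = (118 + 1/(4*(10 + 2*sqrt(29))))**2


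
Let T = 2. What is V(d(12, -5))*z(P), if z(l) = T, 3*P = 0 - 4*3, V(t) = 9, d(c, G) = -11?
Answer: 18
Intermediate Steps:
P = -4 (P = (0 - 4*3)/3 = (0 - 12)/3 = (1/3)*(-12) = -4)
z(l) = 2
V(d(12, -5))*z(P) = 9*2 = 18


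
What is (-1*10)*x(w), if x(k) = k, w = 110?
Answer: -1100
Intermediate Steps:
(-1*10)*x(w) = -1*10*110 = -10*110 = -1100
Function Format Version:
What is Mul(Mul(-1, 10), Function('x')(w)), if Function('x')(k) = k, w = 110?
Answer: -1100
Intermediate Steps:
Mul(Mul(-1, 10), Function('x')(w)) = Mul(Mul(-1, 10), 110) = Mul(-10, 110) = -1100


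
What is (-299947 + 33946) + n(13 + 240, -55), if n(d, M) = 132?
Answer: -265869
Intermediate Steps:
(-299947 + 33946) + n(13 + 240, -55) = (-299947 + 33946) + 132 = -266001 + 132 = -265869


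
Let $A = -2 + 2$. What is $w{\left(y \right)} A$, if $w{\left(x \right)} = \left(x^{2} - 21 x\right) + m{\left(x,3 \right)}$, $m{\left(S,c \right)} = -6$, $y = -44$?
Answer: $0$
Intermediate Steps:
$w{\left(x \right)} = -6 + x^{2} - 21 x$ ($w{\left(x \right)} = \left(x^{2} - 21 x\right) - 6 = -6 + x^{2} - 21 x$)
$A = 0$
$w{\left(y \right)} A = \left(-6 + \left(-44\right)^{2} - -924\right) 0 = \left(-6 + 1936 + 924\right) 0 = 2854 \cdot 0 = 0$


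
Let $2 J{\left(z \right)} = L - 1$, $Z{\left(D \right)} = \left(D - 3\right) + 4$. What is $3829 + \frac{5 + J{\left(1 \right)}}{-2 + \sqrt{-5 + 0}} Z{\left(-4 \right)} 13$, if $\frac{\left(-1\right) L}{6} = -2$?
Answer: $3920 + \frac{91 i \sqrt{5}}{2} \approx 3920.0 + 101.74 i$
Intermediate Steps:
$L = 12$ ($L = \left(-6\right) \left(-2\right) = 12$)
$Z{\left(D \right)} = 1 + D$ ($Z{\left(D \right)} = \left(-3 + D\right) + 4 = 1 + D$)
$J{\left(z \right)} = \frac{11}{2}$ ($J{\left(z \right)} = \frac{12 - 1}{2} = \frac{1}{2} \cdot 11 = \frac{11}{2}$)
$3829 + \frac{5 + J{\left(1 \right)}}{-2 + \sqrt{-5 + 0}} Z{\left(-4 \right)} 13 = 3829 + \frac{5 + \frac{11}{2}}{-2 + \sqrt{-5 + 0}} \left(1 - 4\right) 13 = 3829 + \frac{21}{2 \left(-2 + \sqrt{-5}\right)} \left(-3\right) 13 = 3829 + \frac{21}{2 \left(-2 + i \sqrt{5}\right)} \left(-3\right) 13 = 3829 + - \frac{63}{2 \left(-2 + i \sqrt{5}\right)} 13 = 3829 - \frac{819}{2 \left(-2 + i \sqrt{5}\right)}$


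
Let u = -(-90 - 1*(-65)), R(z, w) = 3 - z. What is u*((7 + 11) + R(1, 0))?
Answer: 500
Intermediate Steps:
u = 25 (u = -(-90 + 65) = -1*(-25) = 25)
u*((7 + 11) + R(1, 0)) = 25*((7 + 11) + (3 - 1*1)) = 25*(18 + (3 - 1)) = 25*(18 + 2) = 25*20 = 500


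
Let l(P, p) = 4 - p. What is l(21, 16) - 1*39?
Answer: -51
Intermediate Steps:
l(21, 16) - 1*39 = (4 - 1*16) - 1*39 = (4 - 16) - 39 = -12 - 39 = -51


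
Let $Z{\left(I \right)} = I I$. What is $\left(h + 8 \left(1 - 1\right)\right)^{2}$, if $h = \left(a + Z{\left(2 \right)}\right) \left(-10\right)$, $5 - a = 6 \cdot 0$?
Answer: $8100$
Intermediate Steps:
$Z{\left(I \right)} = I^{2}$
$a = 5$ ($a = 5 - 6 \cdot 0 = 5 - 0 = 5 + 0 = 5$)
$h = -90$ ($h = \left(5 + 2^{2}\right) \left(-10\right) = \left(5 + 4\right) \left(-10\right) = 9 \left(-10\right) = -90$)
$\left(h + 8 \left(1 - 1\right)\right)^{2} = \left(-90 + 8 \left(1 - 1\right)\right)^{2} = \left(-90 + 8 \cdot 0\right)^{2} = \left(-90 + 0\right)^{2} = \left(-90\right)^{2} = 8100$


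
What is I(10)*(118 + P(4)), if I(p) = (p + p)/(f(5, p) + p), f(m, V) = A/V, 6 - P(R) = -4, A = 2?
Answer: 12800/51 ≈ 250.98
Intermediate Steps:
P(R) = 10 (P(R) = 6 - 1*(-4) = 6 + 4 = 10)
f(m, V) = 2/V
I(p) = 2*p/(p + 2/p) (I(p) = (p + p)/(2/p + p) = (2*p)/(p + 2/p) = 2*p/(p + 2/p))
I(10)*(118 + P(4)) = (2*10²/(2 + 10²))*(118 + 10) = (2*100/(2 + 100))*128 = (2*100/102)*128 = (2*100*(1/102))*128 = (100/51)*128 = 12800/51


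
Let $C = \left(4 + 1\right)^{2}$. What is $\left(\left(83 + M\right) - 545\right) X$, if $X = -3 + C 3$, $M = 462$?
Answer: $0$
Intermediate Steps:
$C = 25$ ($C = 5^{2} = 25$)
$X = 72$ ($X = -3 + 25 \cdot 3 = -3 + 75 = 72$)
$\left(\left(83 + M\right) - 545\right) X = \left(\left(83 + 462\right) - 545\right) 72 = \left(545 - 545\right) 72 = 0 \cdot 72 = 0$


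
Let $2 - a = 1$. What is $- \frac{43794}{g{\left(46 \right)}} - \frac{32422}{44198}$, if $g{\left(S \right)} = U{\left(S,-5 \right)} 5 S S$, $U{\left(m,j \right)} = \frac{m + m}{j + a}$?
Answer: $- \frac{1488490567}{2688785330} \approx -0.55359$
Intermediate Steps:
$a = 1$ ($a = 2 - 1 = 1$)
$U{\left(m,j \right)} = \frac{2 m}{1 + j}$ ($U{\left(m,j \right)} = \frac{m + m}{j + 1} = \frac{2 m}{1 + j}$)
$g{\left(S \right)} = - \frac{5 S^{3}}{2}$ ($g{\left(S \right)} = \frac{2 S}{1 - 5} \cdot 5 S S = \frac{2 S}{-4} \cdot 5 S^{2} = 2 S \left(- \frac{1}{4}\right) 5 S^{2} = - \frac{S}{2} \cdot 5 S^{2} = - \frac{5 S}{2} S^{2} = - \frac{5 S^{3}}{2}$)
$- \frac{43794}{g{\left(46 \right)}} - \frac{32422}{44198} = - \frac{43794}{\left(- \frac{5}{2}\right) 46^{3}} - \frac{32422}{44198} = - \frac{43794}{\left(- \frac{5}{2}\right) 97336} - \frac{16211}{22099} = - \frac{43794}{-243340} - \frac{16211}{22099} = \left(-43794\right) \left(- \frac{1}{243340}\right) - \frac{16211}{22099} = \frac{21897}{121670} - \frac{16211}{22099} = - \frac{1488490567}{2688785330}$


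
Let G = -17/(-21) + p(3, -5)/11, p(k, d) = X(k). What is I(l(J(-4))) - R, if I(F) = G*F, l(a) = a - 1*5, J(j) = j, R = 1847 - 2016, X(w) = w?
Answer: 12263/77 ≈ 159.26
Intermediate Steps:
p(k, d) = k
R = -169
G = 250/231 (G = -17/(-21) + 3/11 = -17*(-1/21) + 3*(1/11) = 17/21 + 3/11 = 250/231 ≈ 1.0823)
l(a) = -5 + a (l(a) = a - 5 = -5 + a)
I(F) = 250*F/231
I(l(J(-4))) - R = 250*(-5 - 4)/231 - 1*(-169) = (250/231)*(-9) + 169 = -750/77 + 169 = 12263/77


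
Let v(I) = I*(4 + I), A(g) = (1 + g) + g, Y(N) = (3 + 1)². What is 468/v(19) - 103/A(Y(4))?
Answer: -29567/14421 ≈ -2.0503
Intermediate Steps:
Y(N) = 16 (Y(N) = 4² = 16)
A(g) = 1 + 2*g
468/v(19) - 103/A(Y(4)) = 468/((19*(4 + 19))) - 103/(1 + 2*16) = 468/((19*23)) - 103/(1 + 32) = 468/437 - 103/33 = -29567/14421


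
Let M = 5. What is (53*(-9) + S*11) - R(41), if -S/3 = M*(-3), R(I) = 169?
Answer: -151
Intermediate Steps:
S = 45 (S = -15*(-3) = -3*(-15) = 45)
(53*(-9) + S*11) - R(41) = (53*(-9) + 45*11) - 1*169 = (-477 + 495) - 169 = 18 - 169 = -151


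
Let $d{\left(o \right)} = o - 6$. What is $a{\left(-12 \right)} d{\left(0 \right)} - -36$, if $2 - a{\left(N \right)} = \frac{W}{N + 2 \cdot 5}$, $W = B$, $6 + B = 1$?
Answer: $39$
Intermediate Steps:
$B = -5$ ($B = -6 + 1 = -5$)
$W = -5$
$d{\left(o \right)} = -6 + o$ ($d{\left(o \right)} = o - 6 = -6 + o$)
$a{\left(N \right)} = 2 + \frac{5}{10 + N}$ ($a{\left(N \right)} = 2 - \frac{1}{N + 2 \cdot 5} \left(-5\right) = 2 - \frac{1}{N + 10} \left(-5\right) = 2 - \frac{1}{10 + N} \left(-5\right) = 2 - - \frac{5}{10 + N} = 2 + \frac{5}{10 + N}$)
$a{\left(-12 \right)} d{\left(0 \right)} - -36 = \frac{25 + 2 \left(-12\right)}{10 - 12} \left(-6 + 0\right) - -36 = \frac{25 - 24}{-2} \left(-6\right) + \left(-7 + 43\right) = \left(- \frac{1}{2}\right) 1 \left(-6\right) + 36 = \left(- \frac{1}{2}\right) \left(-6\right) + 36 = 3 + 36 = 39$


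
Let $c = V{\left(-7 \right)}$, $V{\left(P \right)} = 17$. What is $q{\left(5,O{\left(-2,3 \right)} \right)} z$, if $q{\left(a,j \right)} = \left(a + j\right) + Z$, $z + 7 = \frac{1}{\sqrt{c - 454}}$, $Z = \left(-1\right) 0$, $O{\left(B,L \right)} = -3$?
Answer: $-14 - \frac{2 i \sqrt{437}}{437} \approx -14.0 - 0.095673 i$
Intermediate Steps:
$c = 17$
$Z = 0$
$z = -7 - \frac{i \sqrt{437}}{437}$ ($z = -7 + \frac{1}{\sqrt{17 - 454}} = -7 + \frac{1}{\sqrt{-437}} = -7 + \frac{1}{i \sqrt{437}} = -7 - \frac{i \sqrt{437}}{437} \approx -7.0 - 0.047836 i$)
$q{\left(a,j \right)} = a + j$ ($q{\left(a,j \right)} = \left(a + j\right) + 0 = a + j$)
$q{\left(5,O{\left(-2,3 \right)} \right)} z = \left(5 - 3\right) \left(-7 - \frac{i \sqrt{437}}{437}\right) = 2 \left(-7 - \frac{i \sqrt{437}}{437}\right) = -14 - \frac{2 i \sqrt{437}}{437}$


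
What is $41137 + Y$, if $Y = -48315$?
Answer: $-7178$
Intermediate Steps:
$41137 + Y = 41137 - 48315 = -7178$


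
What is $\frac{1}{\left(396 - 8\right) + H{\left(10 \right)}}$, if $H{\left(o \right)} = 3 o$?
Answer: $\frac{1}{418} \approx 0.0023923$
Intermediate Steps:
$\frac{1}{\left(396 - 8\right) + H{\left(10 \right)}} = \frac{1}{\left(396 - 8\right) + 3 \cdot 10} = \frac{1}{\left(396 - 8\right) + 30} = \frac{1}{388 + 30} = \frac{1}{418}$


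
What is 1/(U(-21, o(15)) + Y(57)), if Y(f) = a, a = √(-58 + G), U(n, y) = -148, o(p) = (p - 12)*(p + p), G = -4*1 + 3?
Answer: -148/21963 - I*√59/21963 ≈ -0.0067386 - 0.00034973*I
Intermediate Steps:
G = -1 (G = -4 + 3 = -1)
o(p) = 2*p*(-12 + p) (o(p) = (-12 + p)*(2*p) = 2*p*(-12 + p))
a = I*√59 (a = √(-58 - 1) = √(-59) = I*√59 ≈ 7.6811*I)
Y(f) = I*√59
1/(U(-21, o(15)) + Y(57)) = 1/(-148 + I*√59)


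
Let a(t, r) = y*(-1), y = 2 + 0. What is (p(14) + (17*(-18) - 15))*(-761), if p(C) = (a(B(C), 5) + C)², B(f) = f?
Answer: 134697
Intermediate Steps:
y = 2
a(t, r) = -2 (a(t, r) = 2*(-1) = -2)
p(C) = (-2 + C)²
(p(14) + (17*(-18) - 15))*(-761) = ((-2 + 14)² + (17*(-18) - 15))*(-761) = (12² + (-306 - 15))*(-761) = (144 - 321)*(-761) = -177*(-761) = 134697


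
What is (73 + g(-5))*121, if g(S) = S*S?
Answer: 11858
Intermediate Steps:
g(S) = S²
(73 + g(-5))*121 = (73 + (-5)²)*121 = (73 + 25)*121 = 98*121 = 11858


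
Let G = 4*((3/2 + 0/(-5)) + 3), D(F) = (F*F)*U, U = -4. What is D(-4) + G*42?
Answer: 692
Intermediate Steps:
D(F) = -4*F² (D(F) = (F*F)*(-4) = F²*(-4) = -4*F²)
G = 18 (G = 4*((3*(½) + 0*(-⅕)) + 3) = 4*((3/2 + 0) + 3) = 4*(3/2 + 3) = 4*(9/2) = 18)
D(-4) + G*42 = -4*(-4)² + 18*42 = -4*16 + 756 = -64 + 756 = 692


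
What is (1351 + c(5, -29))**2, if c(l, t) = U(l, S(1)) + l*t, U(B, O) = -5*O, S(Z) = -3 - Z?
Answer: 1503076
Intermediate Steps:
c(l, t) = 20 + l*t (c(l, t) = -5*(-3 - 1*1) + l*t = -5*(-3 - 1) + l*t = -5*(-4) + l*t = 20 + l*t)
(1351 + c(5, -29))**2 = (1351 + (20 + 5*(-29)))**2 = (1351 + (20 - 145))**2 = (1351 - 125)**2 = 1226**2 = 1503076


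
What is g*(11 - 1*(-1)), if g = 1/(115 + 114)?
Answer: 12/229 ≈ 0.052402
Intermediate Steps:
g = 1/229 ≈ 0.0043668
g*(11 - 1*(-1)) = (11 - 1*(-1))/229 = (11 + 1)/229 = (1/229)*12 = 12/229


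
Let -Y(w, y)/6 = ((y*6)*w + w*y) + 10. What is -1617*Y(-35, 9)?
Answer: -21295890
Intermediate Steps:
Y(w, y) = -60 - 42*w*y (Y(w, y) = -6*(((y*6)*w + w*y) + 10) = -6*(((6*y)*w + w*y) + 10) = -6*((6*w*y + w*y) + 10) = -6*(7*w*y + 10) = -6*(10 + 7*w*y) = -60 - 42*w*y)
-1617*Y(-35, 9) = -1617*(-60 - 42*(-35)*9) = -1617*(-60 + 13230) = -1617*13170 = -21295890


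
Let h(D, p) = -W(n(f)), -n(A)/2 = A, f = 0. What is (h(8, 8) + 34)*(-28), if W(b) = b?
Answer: -952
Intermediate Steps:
n(A) = -2*A
h(D, p) = 0 (h(D, p) = -(-2)*0 = -1*0 = 0)
(h(8, 8) + 34)*(-28) = (0 + 34)*(-28) = 34*(-28) = -952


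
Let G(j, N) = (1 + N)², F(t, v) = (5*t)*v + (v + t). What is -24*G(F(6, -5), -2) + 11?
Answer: -13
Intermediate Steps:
F(t, v) = t + v + 5*t*v (F(t, v) = 5*t*v + (t + v) = t + v + 5*t*v)
-24*G(F(6, -5), -2) + 11 = -24*(1 - 2)² + 11 = -24*(-1)² + 11 = -24*1 + 11 = -24 + 11 = -13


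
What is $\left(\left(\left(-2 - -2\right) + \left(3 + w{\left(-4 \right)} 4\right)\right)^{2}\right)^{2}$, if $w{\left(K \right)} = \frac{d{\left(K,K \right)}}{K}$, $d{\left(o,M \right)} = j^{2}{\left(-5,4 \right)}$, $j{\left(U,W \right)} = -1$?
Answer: $16$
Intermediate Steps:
$d{\left(o,M \right)} = 1$ ($d{\left(o,M \right)} = \left(-1\right)^{2} = 1$)
$w{\left(K \right)} = \frac{1}{K}$ ($w{\left(K \right)} = 1 \frac{1}{K} = \frac{1}{K}$)
$\left(\left(\left(-2 - -2\right) + \left(3 + w{\left(-4 \right)} 4\right)\right)^{2}\right)^{2} = \left(\left(\left(-2 - -2\right) + \left(3 + \frac{1}{-4} \cdot 4\right)\right)^{2}\right)^{2} = \left(\left(\left(-2 + 2\right) + \left(3 - 1\right)\right)^{2}\right)^{2} = \left(\left(0 + \left(3 - 1\right)\right)^{2}\right)^{2} = \left(\left(0 + 2\right)^{2}\right)^{2} = \left(2^{2}\right)^{2} = 4^{2} = 16$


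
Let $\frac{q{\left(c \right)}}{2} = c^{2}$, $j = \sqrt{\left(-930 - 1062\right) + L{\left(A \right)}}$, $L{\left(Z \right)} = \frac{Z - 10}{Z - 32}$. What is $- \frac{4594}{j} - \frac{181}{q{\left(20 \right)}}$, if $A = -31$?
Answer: $- \frac{181}{800} + \frac{13782 i \sqrt{878185}}{125455} \approx -0.22625 + 102.95 i$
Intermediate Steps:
$L{\left(Z \right)} = \frac{-10 + Z}{-32 + Z}$
$j = \frac{i \sqrt{878185}}{21}$ ($j = \sqrt{\left(-930 - 1062\right) + \frac{-10 - 31}{-32 - 31}} = \sqrt{-1992 + \frac{1}{-63} \left(-41\right)} = \sqrt{-1992 - - \frac{41}{63}} = \sqrt{-1992 + \frac{41}{63}} = \sqrt{- \frac{125455}{63}} = \frac{i \sqrt{878185}}{21} \approx 44.625 i$)
$q{\left(c \right)} = 2 c^{2}$
$- \frac{4594}{j} - \frac{181}{q{\left(20 \right)}} = - \frac{4594}{\frac{1}{21} i \sqrt{878185}} - \frac{181}{2 \cdot 20^{2}} = - 4594 \left(- \frac{3 i \sqrt{878185}}{125455}\right) - \frac{181}{2 \cdot 400} = \frac{13782 i \sqrt{878185}}{125455} - \frac{181}{800} = - \frac{181}{800} + \frac{13782 i \sqrt{878185}}{125455}$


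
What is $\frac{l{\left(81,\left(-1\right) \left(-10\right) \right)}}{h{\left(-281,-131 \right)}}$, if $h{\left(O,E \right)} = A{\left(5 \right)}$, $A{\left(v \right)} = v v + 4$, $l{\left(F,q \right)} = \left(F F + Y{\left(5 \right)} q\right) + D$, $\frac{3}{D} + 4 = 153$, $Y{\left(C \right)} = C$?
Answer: $\frac{985042}{4321} \approx 227.97$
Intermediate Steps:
$D = \frac{3}{149}$ ($D = \frac{3}{-4 + 153} = \frac{3}{149} \approx 0.020134$)
$l{\left(F,q \right)} = \frac{3}{149} + F^{2} + 5 q$ ($l{\left(F,q \right)} = \left(F F + 5 q\right) + \frac{3}{149} = \left(F^{2} + 5 q\right) + \frac{3}{149} = \frac{3}{149} + F^{2} + 5 q$)
$A{\left(v \right)} = 4 + v^{2}$ ($A{\left(v \right)} = v^{2} + 4 = 4 + v^{2}$)
$h{\left(O,E \right)} = 29$ ($h{\left(O,E \right)} = 4 + 5^{2} = 4 + 25 = 29$)
$\frac{l{\left(81,\left(-1\right) \left(-10\right) \right)}}{h{\left(-281,-131 \right)}} = \frac{\frac{3}{149} + 81^{2} + 5 \left(\left(-1\right) \left(-10\right)\right)}{29} = \left(\frac{3}{149} + 6561 + 5 \cdot 10\right) \frac{1}{29} = \left(\frac{3}{149} + 6561 + 50\right) \frac{1}{29} = \frac{985042}{149} \cdot \frac{1}{29} = \frac{985042}{4321}$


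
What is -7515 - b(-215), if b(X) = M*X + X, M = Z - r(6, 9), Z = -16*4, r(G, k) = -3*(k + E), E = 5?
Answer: -12030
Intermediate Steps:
r(G, k) = -15 - 3*k (r(G, k) = -3*(k + 5) = -3*(5 + k) = -15 - 3*k)
Z = -64
M = -22 (M = -64 - (-15 - 3*9) = -64 - (-15 - 27) = -64 - 1*(-42) = -64 + 42 = -22)
b(X) = -21*X (b(X) = -22*X + X = -21*X)
-7515 - b(-215) = -7515 - (-21)*(-215) = -7515 - 1*4515 = -7515 - 4515 = -12030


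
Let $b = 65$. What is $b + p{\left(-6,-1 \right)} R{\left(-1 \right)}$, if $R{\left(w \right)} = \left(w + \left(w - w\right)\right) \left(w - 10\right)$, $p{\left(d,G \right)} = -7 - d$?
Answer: $54$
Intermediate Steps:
$R{\left(w \right)} = w \left(-10 + w\right)$ ($R{\left(w \right)} = \left(w + 0\right) \left(-10 + w\right) = w \left(-10 + w\right)$)
$b + p{\left(-6,-1 \right)} R{\left(-1 \right)} = 65 + \left(-7 - -6\right) \left(- (-10 - 1)\right) = 65 + \left(-7 + 6\right) \left(\left(-1\right) \left(-11\right)\right) = 65 - 11 = 54$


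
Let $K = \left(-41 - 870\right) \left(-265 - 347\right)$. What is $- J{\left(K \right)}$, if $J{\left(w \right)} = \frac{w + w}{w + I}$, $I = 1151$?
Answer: $- \frac{1115064}{558683} \approx -1.9959$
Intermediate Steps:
$K = 557532$ ($K = \left(-911\right) \left(-612\right) = 557532$)
$J{\left(w \right)} = \frac{2 w}{1151 + w}$ ($J{\left(w \right)} = \frac{w + w}{w + 1151} = \frac{2 w}{1151 + w}$)
$- J{\left(K \right)} = - \frac{2 \cdot 557532}{1151 + 557532} = - \frac{2 \cdot 557532}{558683} = \left(-1\right) \frac{1115064}{558683} = - \frac{1115064}{558683}$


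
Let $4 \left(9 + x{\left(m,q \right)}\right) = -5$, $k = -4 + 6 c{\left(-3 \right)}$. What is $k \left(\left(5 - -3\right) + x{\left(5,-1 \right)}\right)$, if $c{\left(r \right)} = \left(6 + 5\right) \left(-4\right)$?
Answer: $603$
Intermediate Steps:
$c{\left(r \right)} = -44$ ($c{\left(r \right)} = 11 \left(-4\right) = -44$)
$k = -268$ ($k = -4 + 6 \left(-44\right) = -4 - 264 = -268$)
$x{\left(m,q \right)} = - \frac{41}{4}$ ($x{\left(m,q \right)} = -9 + \frac{1}{4} \left(-5\right) = -9 - \frac{5}{4} = - \frac{41}{4}$)
$k \left(\left(5 - -3\right) + x{\left(5,-1 \right)}\right) = - 268 \left(\left(5 - -3\right) - \frac{41}{4}\right) = - 268 \left(\left(5 + 3\right) - \frac{41}{4}\right) = - 268 \left(8 - \frac{41}{4}\right) = \left(-268\right) \left(- \frac{9}{4}\right) = 603$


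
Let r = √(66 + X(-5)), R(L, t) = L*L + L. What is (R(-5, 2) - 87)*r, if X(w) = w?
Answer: -67*√61 ≈ -523.29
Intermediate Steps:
R(L, t) = L + L² (R(L, t) = L² + L = L + L²)
r = √61 (r = √(66 - 5) = √61 ≈ 7.8102)
(R(-5, 2) - 87)*r = (-5*(1 - 5) - 87)*√61 = (-5*(-4) - 87)*√61 = (20 - 87)*√61 = -67*√61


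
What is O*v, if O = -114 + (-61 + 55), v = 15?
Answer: -1800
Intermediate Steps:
O = -120 (O = -114 - 6 = -120)
O*v = -120*15 = -1800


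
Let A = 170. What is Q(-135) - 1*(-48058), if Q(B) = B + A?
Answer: 48093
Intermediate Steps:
Q(B) = 170 + B (Q(B) = B + 170 = 170 + B)
Q(-135) - 1*(-48058) = (170 - 135) - 1*(-48058) = 35 + 48058 = 48093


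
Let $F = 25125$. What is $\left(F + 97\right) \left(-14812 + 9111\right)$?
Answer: $-143790622$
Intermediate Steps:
$\left(F + 97\right) \left(-14812 + 9111\right) = \left(25125 + 97\right) \left(-14812 + 9111\right) = 25222 \left(-5701\right) = -143790622$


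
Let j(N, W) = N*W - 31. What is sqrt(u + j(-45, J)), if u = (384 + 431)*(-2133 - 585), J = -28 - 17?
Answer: 2*I*sqrt(553294) ≈ 1487.7*I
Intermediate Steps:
J = -45
u = -2215170 (u = 815*(-2718) = -2215170)
j(N, W) = -31 + N*W
sqrt(u + j(-45, J)) = sqrt(-2215170 + (-31 - 45*(-45))) = sqrt(-2215170 + (-31 + 2025)) = sqrt(-2215170 + 1994) = sqrt(-2213176) = 2*I*sqrt(553294)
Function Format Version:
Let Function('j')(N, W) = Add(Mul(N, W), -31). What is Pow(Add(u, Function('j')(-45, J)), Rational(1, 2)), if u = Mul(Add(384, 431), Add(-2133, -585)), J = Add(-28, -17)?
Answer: Mul(2, I, Pow(553294, Rational(1, 2))) ≈ Mul(1487.7, I)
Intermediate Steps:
J = -45
u = -2215170 (u = Mul(815, -2718) = -2215170)
Function('j')(N, W) = Add(-31, Mul(N, W))
Pow(Add(u, Function('j')(-45, J)), Rational(1, 2)) = Pow(Add(-2215170, Add(-31, Mul(-45, -45))), Rational(1, 2)) = Pow(Add(-2215170, Add(-31, 2025)), Rational(1, 2)) = Pow(Add(-2215170, 1994), Rational(1, 2)) = Pow(-2213176, Rational(1, 2)) = Mul(2, I, Pow(553294, Rational(1, 2)))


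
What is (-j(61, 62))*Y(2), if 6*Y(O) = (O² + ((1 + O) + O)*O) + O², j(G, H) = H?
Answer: -186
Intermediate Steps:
Y(O) = O²/3 + O*(1 + 2*O)/6 (Y(O) = ((O² + ((1 + O) + O)*O) + O²)/6 = ((O² + (1 + 2*O)*O) + O²)/6 = ((O² + O*(1 + 2*O)) + O²)/6 = (2*O² + O*(1 + 2*O))/6 = O²/3 + O*(1 + 2*O)/6)
(-j(61, 62))*Y(2) = (-1*62)*((⅙)*2*(1 + 4*2)) = -31*2*(1 + 8)/3 = -31*2*9/3 = -62*3 = -186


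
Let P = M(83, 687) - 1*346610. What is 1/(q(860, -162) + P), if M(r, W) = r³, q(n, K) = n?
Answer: 1/226037 ≈ 4.4241e-6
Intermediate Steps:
P = 225177 (P = 83³ - 1*346610 = 571787 - 346610 = 225177)
1/(q(860, -162) + P) = 1/(860 + 225177) = 1/226037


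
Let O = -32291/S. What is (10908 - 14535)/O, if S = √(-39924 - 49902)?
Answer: 3627*I*√89826/32291 ≈ 33.664*I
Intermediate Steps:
S = I*√89826 (S = √(-89826) = I*√89826 ≈ 299.71*I)
O = 32291*I*√89826/89826 (O = -32291*(-I*√89826/89826) = -(-32291)*I*√89826/89826 = 32291*I*√89826/89826 ≈ 107.74*I)
(10908 - 14535)/O = (10908 - 14535)/((32291*I*√89826/89826)) = -(-3627)*I*√89826/32291 = 3627*I*√89826/32291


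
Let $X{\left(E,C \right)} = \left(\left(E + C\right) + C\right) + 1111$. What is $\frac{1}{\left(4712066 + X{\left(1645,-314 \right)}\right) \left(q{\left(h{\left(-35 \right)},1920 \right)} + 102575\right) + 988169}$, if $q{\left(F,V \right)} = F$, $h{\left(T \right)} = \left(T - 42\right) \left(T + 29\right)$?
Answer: $\frac{1}{485737395347} \approx 2.0587 \cdot 10^{-12}$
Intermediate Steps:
$h{\left(T \right)} = \left(-42 + T\right) \left(29 + T\right)$
$X{\left(E,C \right)} = 1111 + E + 2 C$ ($X{\left(E,C \right)} = \left(\left(C + E\right) + C\right) + 1111 = \left(E + 2 C\right) + 1111 = 1111 + E + 2 C$)
$\frac{1}{\left(4712066 + X{\left(1645,-314 \right)}\right) \left(q{\left(h{\left(-35 \right)},1920 \right)} + 102575\right) + 988169} = \frac{1}{\left(4712066 + \left(1111 + 1645 + 2 \left(-314\right)\right)\right) \left(\left(-1218 + \left(-35\right)^{2} - -455\right) + 102575\right) + 988169} = \frac{1}{\left(4712066 + \left(1111 + 1645 - 628\right)\right) \left(\left(-1218 + 1225 + 455\right) + 102575\right) + 988169} = \frac{1}{\left(4712066 + 2128\right) \left(462 + 102575\right) + 988169} = \frac{1}{4714194 \cdot 103037 + 988169} = \frac{1}{485736407178 + 988169} = \frac{1}{485737395347}$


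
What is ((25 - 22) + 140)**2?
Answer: 20449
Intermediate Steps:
((25 - 22) + 140)**2 = (3 + 140)**2 = 143**2 = 20449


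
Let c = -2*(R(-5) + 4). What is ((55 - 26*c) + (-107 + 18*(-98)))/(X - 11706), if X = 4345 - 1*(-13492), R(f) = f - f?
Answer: -1608/6131 ≈ -0.26227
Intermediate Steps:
R(f) = 0
c = -8 (c = -2*(0 + 4) = -2*4 = -8)
X = 17837 (X = 4345 + 13492 = 17837)
((55 - 26*c) + (-107 + 18*(-98)))/(X - 11706) = ((55 - 26*(-8)) + (-107 + 18*(-98)))/(17837 - 11706) = ((55 + 208) + (-107 - 1764))/6131 = (263 - 1871)*(1/6131) = -1608*1/6131 = -1608/6131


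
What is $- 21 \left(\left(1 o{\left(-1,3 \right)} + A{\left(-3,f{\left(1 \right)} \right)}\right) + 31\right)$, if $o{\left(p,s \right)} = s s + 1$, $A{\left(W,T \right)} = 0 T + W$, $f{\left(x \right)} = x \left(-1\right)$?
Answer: $-798$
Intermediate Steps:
$f{\left(x \right)} = - x$
$A{\left(W,T \right)} = W$ ($A{\left(W,T \right)} = 0 + W = W$)
$o{\left(p,s \right)} = 1 + s^{2}$ ($o{\left(p,s \right)} = s^{2} + 1 = 1 + s^{2}$)
$- 21 \left(\left(1 o{\left(-1,3 \right)} + A{\left(-3,f{\left(1 \right)} \right)}\right) + 31\right) = - 21 \left(\left(1 \left(1 + 3^{2}\right) - 3\right) + 31\right) = - 21 \left(\left(1 \left(1 + 9\right) - 3\right) + 31\right) = - 21 \left(\left(1 \cdot 10 - 3\right) + 31\right) = - 21 \left(\left(10 - 3\right) + 31\right) = - 21 \left(7 + 31\right) = \left(-21\right) 38 = -798$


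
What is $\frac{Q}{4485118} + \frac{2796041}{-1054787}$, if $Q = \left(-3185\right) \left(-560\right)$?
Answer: $- \frac{5329627862319}{2365422079933} \approx -2.2531$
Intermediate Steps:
$Q = 1783600$
$\frac{Q}{4485118} + \frac{2796041}{-1054787} = \frac{1783600}{4485118} + \frac{2796041}{-1054787} = 1783600 \cdot \frac{1}{4485118} + 2796041 \left(- \frac{1}{1054787}\right) = \frac{891800}{2242559} - \frac{2796041}{1054787} = - \frac{5329627862319}{2365422079933}$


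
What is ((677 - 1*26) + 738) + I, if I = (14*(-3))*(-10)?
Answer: 1809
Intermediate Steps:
I = 420 (I = -42*(-10) = 420)
((677 - 1*26) + 738) + I = ((677 - 1*26) + 738) + 420 = ((677 - 26) + 738) + 420 = (651 + 738) + 420 = 1389 + 420 = 1809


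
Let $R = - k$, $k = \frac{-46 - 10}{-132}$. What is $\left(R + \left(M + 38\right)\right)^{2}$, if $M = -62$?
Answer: $\frac{649636}{1089} \approx 596.54$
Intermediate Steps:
$k = \frac{14}{33}$ ($k = \left(-56\right) \left(- \frac{1}{132}\right) = \frac{14}{33} \approx 0.42424$)
$R = - \frac{14}{33}$ ($R = \left(-1\right) \frac{14}{33} = - \frac{14}{33} \approx -0.42424$)
$\left(R + \left(M + 38\right)\right)^{2} = \left(- \frac{14}{33} + \left(-62 + 38\right)\right)^{2} = \left(- \frac{14}{33} - 24\right)^{2} = \left(- \frac{806}{33}\right)^{2} = \frac{649636}{1089}$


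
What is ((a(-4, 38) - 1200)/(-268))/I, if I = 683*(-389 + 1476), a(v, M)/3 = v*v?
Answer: 288/49742207 ≈ 5.7899e-6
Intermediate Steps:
a(v, M) = 3*v**2 (a(v, M) = 3*(v*v) = 3*v**2)
I = 742421 (I = 683*1087 = 742421)
((a(-4, 38) - 1200)/(-268))/I = ((3*(-4)**2 - 1200)/(-268))/742421 = -(3*16 - 1200)/268*(1/742421) = -(48 - 1200)/268*(1/742421) = -1/268*(-1152)*(1/742421) = (288/67)*(1/742421) = 288/49742207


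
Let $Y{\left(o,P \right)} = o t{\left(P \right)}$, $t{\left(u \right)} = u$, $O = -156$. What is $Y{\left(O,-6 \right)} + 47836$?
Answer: $48772$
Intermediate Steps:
$Y{\left(o,P \right)} = P o$ ($Y{\left(o,P \right)} = o P = P o$)
$Y{\left(O,-6 \right)} + 47836 = \left(-6\right) \left(-156\right) + 47836 = 936 + 47836 = 48772$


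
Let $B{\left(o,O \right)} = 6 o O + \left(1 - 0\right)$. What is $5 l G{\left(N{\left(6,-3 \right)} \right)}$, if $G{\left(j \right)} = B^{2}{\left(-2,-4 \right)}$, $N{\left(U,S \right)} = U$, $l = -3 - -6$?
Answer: $36015$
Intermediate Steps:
$l = 3$ ($l = -3 + 6 = 3$)
$B{\left(o,O \right)} = 1 + 6 O o$ ($B{\left(o,O \right)} = 6 O o + \left(1 + 0\right) = 6 O o + 1 = 1 + 6 O o$)
$G{\left(j \right)} = 2401$ ($G{\left(j \right)} = \left(1 + 6 \left(-4\right) \left(-2\right)\right)^{2} = \left(1 + 48\right)^{2} = 49^{2} = 2401$)
$5 l G{\left(N{\left(6,-3 \right)} \right)} = 5 \cdot 3 \cdot 2401 = 15 \cdot 2401 = 36015$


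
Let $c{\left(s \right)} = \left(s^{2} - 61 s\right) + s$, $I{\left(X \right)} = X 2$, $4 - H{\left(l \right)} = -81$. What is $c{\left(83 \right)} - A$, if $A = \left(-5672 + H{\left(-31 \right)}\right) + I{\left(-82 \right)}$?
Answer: $7660$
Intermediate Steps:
$H{\left(l \right)} = 85$ ($H{\left(l \right)} = 4 - -81 = 4 + 81 = 85$)
$I{\left(X \right)} = 2 X$
$c{\left(s \right)} = s^{2} - 60 s$
$A = -5751$ ($A = \left(-5672 + 85\right) + 2 \left(-82\right) = -5587 - 164 = -5751$)
$c{\left(83 \right)} - A = 83 \left(-60 + 83\right) - -5751 = 83 \cdot 23 + 5751 = 1909 + 5751 = 7660$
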